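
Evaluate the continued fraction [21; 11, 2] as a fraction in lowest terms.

485/23

Using pₖ = aₖpₖ₋₁ + pₖ₋₂ and qₖ = aₖqₖ₋₁ + qₖ₋₂:
  k=0: a=21, p=21, q=1
  k=1: a=11, p=232, q=11
  k=2: a=2, p=485, q=23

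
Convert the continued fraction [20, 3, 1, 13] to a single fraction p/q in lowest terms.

1114/55

Using pₖ = aₖpₖ₋₁ + pₖ₋₂ and qₖ = aₖqₖ₋₁ + qₖ₋₂:
  k=0: a=20, p=20, q=1
  k=1: a=3, p=61, q=3
  k=2: a=1, p=81, q=4
  k=3: a=13, p=1114, q=55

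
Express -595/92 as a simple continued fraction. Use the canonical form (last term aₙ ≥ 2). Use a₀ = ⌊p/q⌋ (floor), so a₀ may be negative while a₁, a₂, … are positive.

-595 = -7×92 + 49
92 = 1×49 + 43
49 = 1×43 + 6
43 = 7×6 + 1
6 = 6×1 + 0  (stop)
So -595/92 = [-7; 1, 1, 7, 6].

[-7; 1, 1, 7, 6]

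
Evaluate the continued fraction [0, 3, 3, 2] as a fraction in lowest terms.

7/23

Using pₖ = aₖpₖ₋₁ + pₖ₋₂ and qₖ = aₖqₖ₋₁ + qₖ₋₂:
  k=0: a=0, p=0, q=1
  k=1: a=3, p=1, q=3
  k=2: a=3, p=3, q=10
  k=3: a=2, p=7, q=23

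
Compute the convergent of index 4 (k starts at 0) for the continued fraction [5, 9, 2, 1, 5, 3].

Using pₖ = aₖpₖ₋₁ + pₖ₋₂, qₖ = aₖqₖ₋₁ + qₖ₋₂ (with p₋₁=1, p₋₂=0, q₋₁=0, q₋₂=1):
  k=0: a=5, p=5, q=1
  k=1: a=9, p=46, q=9
  k=2: a=2, p=97, q=19
  k=3: a=1, p=143, q=28
  k=4: a=5, p=812, q=159

812/159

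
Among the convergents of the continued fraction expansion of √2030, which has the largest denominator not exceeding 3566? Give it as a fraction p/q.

√2030 = [45; 18, 90, …] (period length 2).
Convergents:
  p_0/q_0 = 45/1
  p_1/q_1 = 811/18
  p_2/q_2 = 73035/1621
  p_3/q_3 = 1315441/29196
q_2 = 1621 ≤ 3566 < 29196 = q_3, so the answer is 73035/1621.

73035/1621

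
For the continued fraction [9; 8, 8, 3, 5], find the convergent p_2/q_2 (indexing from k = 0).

Using pₖ = aₖpₖ₋₁ + pₖ₋₂, qₖ = aₖqₖ₋₁ + qₖ₋₂ (with p₋₁=1, p₋₂=0, q₋₁=0, q₋₂=1):
  k=0: a=9, p=9, q=1
  k=1: a=8, p=73, q=8
  k=2: a=8, p=593, q=65

593/65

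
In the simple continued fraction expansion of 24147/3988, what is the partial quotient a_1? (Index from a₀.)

24147 = 6·3988 + 219   →  a_0 = 6
3988 = 18·219 + 46   →  a_1 = 18

18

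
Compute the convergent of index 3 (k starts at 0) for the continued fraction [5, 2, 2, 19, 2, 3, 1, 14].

524/97

Using pₖ = aₖpₖ₋₁ + pₖ₋₂, qₖ = aₖqₖ₋₁ + qₖ₋₂ (with p₋₁=1, p₋₂=0, q₋₁=0, q₋₂=1):
  k=0: a=5, p=5, q=1
  k=1: a=2, p=11, q=2
  k=2: a=2, p=27, q=5
  k=3: a=19, p=524, q=97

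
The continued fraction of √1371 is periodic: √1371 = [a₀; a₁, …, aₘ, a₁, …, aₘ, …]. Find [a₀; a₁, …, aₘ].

[37; 37, 74]

a₀ = ⌊√1371⌋ = 37.
With m₀=0, d₀=1 and mₖ₊₁ = dₖaₖ − mₖ, dₖ₊₁ = (n − mₖ₊₁²)/dₖ, aₖ₊₁ = ⌊(a₀+mₖ₊₁)/dₖ₊₁⌋:
  k=1: m=37, d=2, a=37
  k=2: m=37, d=1, a=74
d=1 and a=2a₀=74 at k=2, so the next step gives (m, d) = (37, 2) again — its k=1 value — and the period has length 2.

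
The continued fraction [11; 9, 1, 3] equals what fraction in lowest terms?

433/39

Fold from the inside: start with 3/1.
  1 + 1/3 = 4/3
  9 + 3/4 = 39/4
  11 + 4/39 = 433/39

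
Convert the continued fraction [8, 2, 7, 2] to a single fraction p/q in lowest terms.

271/32

Fold from the inside: start with 2/1.
  7 + 1/2 = 15/2
  2 + 2/15 = 32/15
  8 + 15/32 = 271/32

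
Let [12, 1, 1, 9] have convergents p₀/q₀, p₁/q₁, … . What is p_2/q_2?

25/2

Using pₖ = aₖpₖ₋₁ + pₖ₋₂, qₖ = aₖqₖ₋₁ + qₖ₋₂ (with p₋₁=1, p₋₂=0, q₋₁=0, q₋₂=1):
  k=0: a=12, p=12, q=1
  k=1: a=1, p=13, q=1
  k=2: a=1, p=25, q=2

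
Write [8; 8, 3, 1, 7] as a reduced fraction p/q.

2079/256

Fold from the inside: start with 7/1.
  1 + 1/7 = 8/7
  3 + 7/8 = 31/8
  8 + 8/31 = 256/31
  8 + 31/256 = 2079/256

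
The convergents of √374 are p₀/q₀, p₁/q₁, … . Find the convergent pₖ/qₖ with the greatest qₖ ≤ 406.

3365/174

√374 = [19; 2, 1, 18, 1, 2, 38, …] (period length 6).
Convergents:
  p_0/q_0 = 19/1
  p_1/q_1 = 39/2
  p_2/q_2 = 58/3
  p_3/q_3 = 1083/56
  p_4/q_4 = 1141/59
  p_5/q_5 = 3365/174
  p_6/q_6 = 129011/6671
q_5 = 174 ≤ 406 < 6671 = q_6, so the answer is 3365/174.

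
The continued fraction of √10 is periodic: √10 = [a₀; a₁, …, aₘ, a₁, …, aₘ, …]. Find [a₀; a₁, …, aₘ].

[3; 6]

a₀ = ⌊√10⌋ = 3.
With m₀=0, d₀=1 and mₖ₊₁ = dₖaₖ − mₖ, dₖ₊₁ = (n − mₖ₊₁²)/dₖ, aₖ₊₁ = ⌊(a₀+mₖ₊₁)/dₖ₊₁⌋:
  k=1: m=3, d=1, a=6
d=1 and a=2a₀=6 at k=1, so the next step gives (m, d) = (3, 1) again — its k=1 value — and the period has length 1.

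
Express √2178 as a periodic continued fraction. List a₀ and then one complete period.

a₀ = ⌊√2178⌋ = 46.
With m₀=0, d₀=1 and mₖ₊₁ = dₖaₖ − mₖ, dₖ₊₁ = (n − mₖ₊₁²)/dₖ, aₖ₊₁ = ⌊(a₀+mₖ₊₁)/dₖ₊₁⌋:
  k=1: m=46, d=62, a=1
  k=2: m=16, d=31, a=2
  k=3: m=46, d=2, a=46
  k=4: m=46, d=31, a=2
  k=5: m=16, d=62, a=1
  k=6: m=46, d=1, a=92
d=1 and a=2a₀=92 at k=6, so the next step gives (m, d) = (46, 62) again — its k=1 value — and the period has length 6.

[46; 1, 2, 46, 2, 1, 92]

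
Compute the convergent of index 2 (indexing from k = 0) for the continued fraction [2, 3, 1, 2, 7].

9/4

Using pₖ = aₖpₖ₋₁ + pₖ₋₂, qₖ = aₖqₖ₋₁ + qₖ₋₂ (with p₋₁=1, p₋₂=0, q₋₁=0, q₋₂=1):
  k=0: a=2, p=2, q=1
  k=1: a=3, p=7, q=3
  k=2: a=1, p=9, q=4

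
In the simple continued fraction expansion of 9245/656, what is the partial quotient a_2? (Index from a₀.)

9245 = 14·656 + 61   →  a_0 = 14
656 = 10·61 + 46   →  a_1 = 10
61 = 1·46 + 15   →  a_2 = 1

1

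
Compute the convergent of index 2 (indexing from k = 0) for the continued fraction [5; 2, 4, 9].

49/9

Using pₖ = aₖpₖ₋₁ + pₖ₋₂, qₖ = aₖqₖ₋₁ + qₖ₋₂ (with p₋₁=1, p₋₂=0, q₋₁=0, q₋₂=1):
  k=0: a=5, p=5, q=1
  k=1: a=2, p=11, q=2
  k=2: a=4, p=49, q=9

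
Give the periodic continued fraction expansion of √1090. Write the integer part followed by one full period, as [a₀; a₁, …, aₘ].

[33; 66]

a₀ = ⌊√1090⌋ = 33.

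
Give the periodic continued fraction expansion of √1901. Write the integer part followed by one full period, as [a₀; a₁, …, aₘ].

a₀ = ⌊√1901⌋ = 43.
With m₀=0, d₀=1 and mₖ₊₁ = dₖaₖ − mₖ, dₖ₊₁ = (n − mₖ₊₁²)/dₖ, aₖ₊₁ = ⌊(a₀+mₖ₊₁)/dₖ₊₁⌋:
  k=1: m=43, d=52, a=1
  k=2: m=9, d=35, a=1
  k=3: m=26, d=35, a=1
  k=4: m=9, d=52, a=1
  k=5: m=43, d=1, a=86
d=1 and a=2a₀=86 at k=5, so the next step gives (m, d) = (43, 52) again — its k=1 value — and the period has length 5.

[43; 1, 1, 1, 1, 86]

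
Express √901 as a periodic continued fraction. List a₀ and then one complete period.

a₀ = ⌊√901⌋ = 30.
With m₀=0, d₀=1 and mₖ₊₁ = dₖaₖ − mₖ, dₖ₊₁ = (n − mₖ₊₁²)/dₖ, aₖ₊₁ = ⌊(a₀+mₖ₊₁)/dₖ₊₁⌋:
  k=1: m=30, d=1, a=60
d=1 and a=2a₀=60 at k=1, so the next step gives (m, d) = (30, 1) again — its k=1 value — and the period has length 1.

[30; 60]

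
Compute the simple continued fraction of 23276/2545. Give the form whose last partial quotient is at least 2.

[9; 6, 1, 6, 7, 2, 3]

23276 = 9*2545 + 371
2545 = 6*371 + 319
371 = 1*319 + 52
319 = 6*52 + 7
52 = 7*7 + 3
7 = 2*3 + 1
3 = 3*1 + 0  (stop)
So 23276/2545 = [9; 6, 1, 6, 7, 2, 3].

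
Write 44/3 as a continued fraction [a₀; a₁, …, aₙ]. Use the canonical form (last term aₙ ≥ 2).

[14; 1, 2]

44 = 14*3 + 2
3 = 1*2 + 1
2 = 2*1 + 0  (stop)
So 44/3 = [14; 1, 2].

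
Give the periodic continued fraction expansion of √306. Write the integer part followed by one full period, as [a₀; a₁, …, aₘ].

a₀ = ⌊√306⌋ = 17.
With m₀=0, d₀=1 and mₖ₊₁ = dₖaₖ − mₖ, dₖ₊₁ = (n − mₖ₊₁²)/dₖ, aₖ₊₁ = ⌊(a₀+mₖ₊₁)/dₖ₊₁⌋:
  k=1: m=17, d=17, a=2
  k=2: m=17, d=1, a=34
d=1 and a=2a₀=34 at k=2, so the next step gives (m, d) = (17, 17) again — its k=1 value — and the period has length 2.

[17; 2, 34]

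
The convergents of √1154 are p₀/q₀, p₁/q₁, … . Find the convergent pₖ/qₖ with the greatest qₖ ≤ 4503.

78506/2311

√1154 = [33; 1, 32, 1, 66, …] (period length 4).
Convergents:
  p_0/q_0 = 33/1
  p_1/q_1 = 34/1
  p_2/q_2 = 1121/33
  p_3/q_3 = 1155/34
  p_4/q_4 = 77351/2277
  p_5/q_5 = 78506/2311
  p_6/q_6 = 2589543/76229
q_5 = 2311 ≤ 4503 < 76229 = q_6, so the answer is 78506/2311.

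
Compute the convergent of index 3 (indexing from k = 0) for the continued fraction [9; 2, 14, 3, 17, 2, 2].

844/89

Using pₖ = aₖpₖ₋₁ + pₖ₋₂, qₖ = aₖqₖ₋₁ + qₖ₋₂ (with p₋₁=1, p₋₂=0, q₋₁=0, q₋₂=1):
  k=0: a=9, p=9, q=1
  k=1: a=2, p=19, q=2
  k=2: a=14, p=275, q=29
  k=3: a=3, p=844, q=89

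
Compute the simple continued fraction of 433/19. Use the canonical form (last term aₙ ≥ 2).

433 = 22*19 + 15
19 = 1*15 + 4
15 = 3*4 + 3
4 = 1*3 + 1
3 = 3*1 + 0  (stop)
So 433/19 = [22; 1, 3, 1, 3].

[22; 1, 3, 1, 3]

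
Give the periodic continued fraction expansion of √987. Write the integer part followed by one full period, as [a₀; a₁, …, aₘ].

[31; 2, 2, 2, 62]

a₀ = ⌊√987⌋ = 31.
With m₀=0, d₀=1 and mₖ₊₁ = dₖaₖ − mₖ, dₖ₊₁ = (n − mₖ₊₁²)/dₖ, aₖ₊₁ = ⌊(a₀+mₖ₊₁)/dₖ₊₁⌋:
  k=1: m=31, d=26, a=2
  k=2: m=21, d=21, a=2
  k=3: m=21, d=26, a=2
  k=4: m=31, d=1, a=62
d=1 and a=2a₀=62 at k=4, so the next step gives (m, d) = (31, 26) again — its k=1 value — and the period has length 4.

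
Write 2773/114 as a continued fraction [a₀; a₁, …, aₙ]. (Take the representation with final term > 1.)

2773 = 24·114 + 37
114 = 3·37 + 3
37 = 12·3 + 1
3 = 3·1 + 0  (stop)
So 2773/114 = [24; 3, 12, 3].

[24; 3, 12, 3]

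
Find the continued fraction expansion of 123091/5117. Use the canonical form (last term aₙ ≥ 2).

[24; 18, 12, 3, 3, 2]

123091 = 24*5117 + 283
5117 = 18*283 + 23
283 = 12*23 + 7
23 = 3*7 + 2
7 = 3*2 + 1
2 = 2*1 + 0  (stop)
So 123091/5117 = [24; 18, 12, 3, 3, 2].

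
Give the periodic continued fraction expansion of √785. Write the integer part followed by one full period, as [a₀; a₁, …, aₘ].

[28; 56]

a₀ = ⌊√785⌋ = 28.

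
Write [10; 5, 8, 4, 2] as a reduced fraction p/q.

3864/379

Using pₖ = aₖpₖ₋₁ + pₖ₋₂ and qₖ = aₖqₖ₋₁ + qₖ₋₂:
  k=0: a=10, p=10, q=1
  k=1: a=5, p=51, q=5
  k=2: a=8, p=418, q=41
  k=3: a=4, p=1723, q=169
  k=4: a=2, p=3864, q=379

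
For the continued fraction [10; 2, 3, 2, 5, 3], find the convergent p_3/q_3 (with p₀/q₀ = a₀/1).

Using pₖ = aₖpₖ₋₁ + pₖ₋₂, qₖ = aₖqₖ₋₁ + qₖ₋₂ (with p₋₁=1, p₋₂=0, q₋₁=0, q₋₂=1):
  k=0: a=10, p=10, q=1
  k=1: a=2, p=21, q=2
  k=2: a=3, p=73, q=7
  k=3: a=2, p=167, q=16

167/16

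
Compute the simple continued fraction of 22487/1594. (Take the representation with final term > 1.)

22487 = 14·1594 + 171
1594 = 9·171 + 55
171 = 3·55 + 6
55 = 9·6 + 1
6 = 6·1 + 0  (stop)
So 22487/1594 = [14; 9, 3, 9, 6].

[14; 9, 3, 9, 6]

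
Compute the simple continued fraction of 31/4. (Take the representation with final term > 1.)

[7; 1, 3]

31 = 7·4 + 3
4 = 1·3 + 1
3 = 3·1 + 0  (stop)
So 31/4 = [7; 1, 3].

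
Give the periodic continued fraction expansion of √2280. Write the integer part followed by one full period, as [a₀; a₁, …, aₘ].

a₀ = ⌊√2280⌋ = 47.
With m₀=0, d₀=1 and mₖ₊₁ = dₖaₖ − mₖ, dₖ₊₁ = (n − mₖ₊₁²)/dₖ, aₖ₊₁ = ⌊(a₀+mₖ₊₁)/dₖ₊₁⌋:
  k=1: m=47, d=71, a=1
  k=2: m=24, d=24, a=2
  k=3: m=24, d=71, a=1
  k=4: m=47, d=1, a=94
d=1 and a=2a₀=94 at k=4, so the next step gives (m, d) = (47, 71) again — its k=1 value — and the period has length 4.

[47; 1, 2, 1, 94]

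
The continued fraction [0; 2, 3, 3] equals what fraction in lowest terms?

Fold from the inside: start with 3/1.
  3 + 1/3 = 10/3
  2 + 3/10 = 23/10
  0 + 10/23 = 10/23

10/23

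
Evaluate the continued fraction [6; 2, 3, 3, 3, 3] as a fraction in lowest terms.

1615/251

Using pₖ = aₖpₖ₋₁ + pₖ₋₂ and qₖ = aₖqₖ₋₁ + qₖ₋₂:
  k=0: a=6, p=6, q=1
  k=1: a=2, p=13, q=2
  k=2: a=3, p=45, q=7
  k=3: a=3, p=148, q=23
  k=4: a=3, p=489, q=76
  k=5: a=3, p=1615, q=251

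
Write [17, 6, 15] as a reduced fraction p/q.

1562/91

Using pₖ = aₖpₖ₋₁ + pₖ₋₂ and qₖ = aₖqₖ₋₁ + qₖ₋₂:
  k=0: a=17, p=17, q=1
  k=1: a=6, p=103, q=6
  k=2: a=15, p=1562, q=91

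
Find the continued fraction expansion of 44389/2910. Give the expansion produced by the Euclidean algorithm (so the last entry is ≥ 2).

[15; 3, 1, 15, 15, 3]

44389 = 15×2910 + 739
2910 = 3×739 + 693
739 = 1×693 + 46
693 = 15×46 + 3
46 = 15×3 + 1
3 = 3×1 + 0  (stop)
So 44389/2910 = [15; 3, 1, 15, 15, 3].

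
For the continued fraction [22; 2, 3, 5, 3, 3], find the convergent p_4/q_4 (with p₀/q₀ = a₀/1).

Using pₖ = aₖpₖ₋₁ + pₖ₋₂, qₖ = aₖqₖ₋₁ + qₖ₋₂ (with p₋₁=1, p₋₂=0, q₋₁=0, q₋₂=1):
  k=0: a=22, p=22, q=1
  k=1: a=2, p=45, q=2
  k=2: a=3, p=157, q=7
  k=3: a=5, p=830, q=37
  k=4: a=3, p=2647, q=118

2647/118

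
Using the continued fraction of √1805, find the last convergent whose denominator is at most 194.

2889/68

√1805 = [42; 2, 16, 2, 84, …] (period length 4).
Convergents:
  p_0/q_0 = 42/1
  p_1/q_1 = 85/2
  p_2/q_2 = 1402/33
  p_3/q_3 = 2889/68
  p_4/q_4 = 244078/5745
q_3 = 68 ≤ 194 < 5745 = q_4, so the answer is 2889/68.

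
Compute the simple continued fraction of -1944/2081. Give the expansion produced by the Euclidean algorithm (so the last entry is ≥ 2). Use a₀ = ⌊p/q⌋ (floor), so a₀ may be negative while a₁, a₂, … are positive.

[-1; 15, 5, 3, 1, 2, 2]

-1944 = -1×2081 + 137
2081 = 15×137 + 26
137 = 5×26 + 7
26 = 3×7 + 5
7 = 1×5 + 2
5 = 2×2 + 1
2 = 2×1 + 0  (stop)
So -1944/2081 = [-1; 15, 5, 3, 1, 2, 2].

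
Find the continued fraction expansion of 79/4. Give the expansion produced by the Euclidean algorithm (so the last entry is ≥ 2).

[19; 1, 3]

79 = 19*4 + 3
4 = 1*3 + 1
3 = 3*1 + 0  (stop)
So 79/4 = [19; 1, 3].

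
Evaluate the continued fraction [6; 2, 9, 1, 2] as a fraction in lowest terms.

Using pₖ = aₖpₖ₋₁ + pₖ₋₂ and qₖ = aₖqₖ₋₁ + qₖ₋₂:
  k=0: a=6, p=6, q=1
  k=1: a=2, p=13, q=2
  k=2: a=9, p=123, q=19
  k=3: a=1, p=136, q=21
  k=4: a=2, p=395, q=61

395/61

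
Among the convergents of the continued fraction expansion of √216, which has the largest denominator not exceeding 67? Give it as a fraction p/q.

485/33

√216 = [14; 1, 2, 3, 2, 1, 28, …] (period length 6).
Convergents:
  p_0/q_0 = 14/1
  p_1/q_1 = 15/1
  p_2/q_2 = 44/3
  p_3/q_3 = 147/10
  p_4/q_4 = 338/23
  p_5/q_5 = 485/33
  p_6/q_6 = 13918/947
q_5 = 33 ≤ 67 < 947 = q_6, so the answer is 485/33.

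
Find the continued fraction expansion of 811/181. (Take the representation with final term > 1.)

811 = 4×181 + 87
181 = 2×87 + 7
87 = 12×7 + 3
7 = 2×3 + 1
3 = 3×1 + 0  (stop)
So 811/181 = [4; 2, 12, 2, 3].

[4; 2, 12, 2, 3]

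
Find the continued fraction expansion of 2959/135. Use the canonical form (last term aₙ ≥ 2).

[21; 1, 11, 3, 1, 2]

2959 = 21×135 + 124
135 = 1×124 + 11
124 = 11×11 + 3
11 = 3×3 + 2
3 = 1×2 + 1
2 = 2×1 + 0  (stop)
So 2959/135 = [21; 1, 11, 3, 1, 2].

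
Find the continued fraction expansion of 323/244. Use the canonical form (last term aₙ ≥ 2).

323 = 1*244 + 79
244 = 3*79 + 7
79 = 11*7 + 2
7 = 3*2 + 1
2 = 2*1 + 0  (stop)
So 323/244 = [1; 3, 11, 3, 2].

[1; 3, 11, 3, 2]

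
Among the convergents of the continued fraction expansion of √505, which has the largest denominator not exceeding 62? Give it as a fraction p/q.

√505 = [22; 2, 8, 2, 44, …] (period length 4).
Convergents:
  p_0/q_0 = 22/1
  p_1/q_1 = 45/2
  p_2/q_2 = 382/17
  p_3/q_3 = 809/36
  p_4/q_4 = 35978/1601
q_3 = 36 ≤ 62 < 1601 = q_4, so the answer is 809/36.

809/36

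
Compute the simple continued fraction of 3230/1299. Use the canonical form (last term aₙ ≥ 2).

3230 = 2·1299 + 632
1299 = 2·632 + 35
632 = 18·35 + 2
35 = 17·2 + 1
2 = 2·1 + 0  (stop)
So 3230/1299 = [2; 2, 18, 17, 2].

[2; 2, 18, 17, 2]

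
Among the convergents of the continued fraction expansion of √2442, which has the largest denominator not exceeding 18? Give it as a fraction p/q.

√2442 = [49; 2, 2, 2, 98, …] (period length 4).
Convergents:
  p_0/q_0 = 49/1
  p_1/q_1 = 99/2
  p_2/q_2 = 247/5
  p_3/q_3 = 593/12
  p_4/q_4 = 58361/1181
q_3 = 12 ≤ 18 < 1181 = q_4, so the answer is 593/12.

593/12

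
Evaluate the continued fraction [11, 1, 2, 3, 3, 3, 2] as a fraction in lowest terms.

2936/251

Using pₖ = aₖpₖ₋₁ + pₖ₋₂ and qₖ = aₖqₖ₋₁ + qₖ₋₂:
  k=0: a=11, p=11, q=1
  k=1: a=1, p=12, q=1
  k=2: a=2, p=35, q=3
  k=3: a=3, p=117, q=10
  k=4: a=3, p=386, q=33
  k=5: a=3, p=1275, q=109
  k=6: a=2, p=2936, q=251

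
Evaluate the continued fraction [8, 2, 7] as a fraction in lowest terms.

Fold from the inside: start with 7/1.
  2 + 1/7 = 15/7
  8 + 7/15 = 127/15

127/15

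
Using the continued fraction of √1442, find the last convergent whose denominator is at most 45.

√1442 = [37; 1, 36, 1, 74, …] (period length 4).
Convergents:
  p_0/q_0 = 37/1
  p_1/q_1 = 38/1
  p_2/q_2 = 1405/37
  p_3/q_3 = 1443/38
  p_4/q_4 = 108187/2849
q_3 = 38 ≤ 45 < 2849 = q_4, so the answer is 1443/38.

1443/38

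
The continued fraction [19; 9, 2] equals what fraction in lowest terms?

363/19

Fold from the inside: start with 2/1.
  9 + 1/2 = 19/2
  19 + 2/19 = 363/19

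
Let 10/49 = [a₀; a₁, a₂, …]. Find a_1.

10 = 0·49 + 10   →  a_0 = 0
49 = 4·10 + 9   →  a_1 = 4

4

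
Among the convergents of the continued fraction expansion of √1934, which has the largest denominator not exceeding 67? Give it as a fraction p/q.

√1934 = [43; 1, 42, 1, 86, …] (period length 4).
Convergents:
  p_0/q_0 = 43/1
  p_1/q_1 = 44/1
  p_2/q_2 = 1891/43
  p_3/q_3 = 1935/44
  p_4/q_4 = 168301/3827
q_3 = 44 ≤ 67 < 3827 = q_4, so the answer is 1935/44.

1935/44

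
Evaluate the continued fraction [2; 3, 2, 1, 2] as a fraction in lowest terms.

Fold from the inside: start with 2/1.
  1 + 1/2 = 3/2
  2 + 2/3 = 8/3
  3 + 3/8 = 27/8
  2 + 8/27 = 62/27

62/27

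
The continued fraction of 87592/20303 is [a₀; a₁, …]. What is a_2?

87592 = 4·20303 + 6380   →  a_0 = 4
20303 = 3·6380 + 1163   →  a_1 = 3
6380 = 5·1163 + 565   →  a_2 = 5

5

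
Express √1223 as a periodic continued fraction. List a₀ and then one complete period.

[34; 1, 33, 1, 68]

a₀ = ⌊√1223⌋ = 34.
With m₀=0, d₀=1 and mₖ₊₁ = dₖaₖ − mₖ, dₖ₊₁ = (n − mₖ₊₁²)/dₖ, aₖ₊₁ = ⌊(a₀+mₖ₊₁)/dₖ₊₁⌋:
  k=1: m=34, d=67, a=1
  k=2: m=33, d=2, a=33
  k=3: m=33, d=67, a=1
  k=4: m=34, d=1, a=68
d=1 and a=2a₀=68 at k=4, so the next step gives (m, d) = (34, 67) again — its k=1 value — and the period has length 4.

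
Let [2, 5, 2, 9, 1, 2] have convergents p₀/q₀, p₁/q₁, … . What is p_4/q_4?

251/115

Using pₖ = aₖpₖ₋₁ + pₖ₋₂, qₖ = aₖqₖ₋₁ + qₖ₋₂ (with p₋₁=1, p₋₂=0, q₋₁=0, q₋₂=1):
  k=0: a=2, p=2, q=1
  k=1: a=5, p=11, q=5
  k=2: a=2, p=24, q=11
  k=3: a=9, p=227, q=104
  k=4: a=1, p=251, q=115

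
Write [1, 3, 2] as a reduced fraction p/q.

Fold from the inside: start with 2/1.
  3 + 1/2 = 7/2
  1 + 2/7 = 9/7

9/7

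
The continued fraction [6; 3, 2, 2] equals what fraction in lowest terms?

Using pₖ = aₖpₖ₋₁ + pₖ₋₂ and qₖ = aₖqₖ₋₁ + qₖ₋₂:
  k=0: a=6, p=6, q=1
  k=1: a=3, p=19, q=3
  k=2: a=2, p=44, q=7
  k=3: a=2, p=107, q=17

107/17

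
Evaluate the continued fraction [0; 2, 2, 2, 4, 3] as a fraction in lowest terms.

71/171

Using pₖ = aₖpₖ₋₁ + pₖ₋₂ and qₖ = aₖqₖ₋₁ + qₖ₋₂:
  k=0: a=0, p=0, q=1
  k=1: a=2, p=1, q=2
  k=2: a=2, p=2, q=5
  k=3: a=2, p=5, q=12
  k=4: a=4, p=22, q=53
  k=5: a=3, p=71, q=171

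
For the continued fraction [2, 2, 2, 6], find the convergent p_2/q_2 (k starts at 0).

Using pₖ = aₖpₖ₋₁ + pₖ₋₂, qₖ = aₖqₖ₋₁ + qₖ₋₂ (with p₋₁=1, p₋₂=0, q₋₁=0, q₋₂=1):
  k=0: a=2, p=2, q=1
  k=1: a=2, p=5, q=2
  k=2: a=2, p=12, q=5

12/5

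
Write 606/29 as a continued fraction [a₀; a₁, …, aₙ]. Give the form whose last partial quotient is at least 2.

[20; 1, 8, 1, 2]

606 = 20·29 + 26
29 = 1·26 + 3
26 = 8·3 + 2
3 = 1·2 + 1
2 = 2·1 + 0  (stop)
So 606/29 = [20; 1, 8, 1, 2].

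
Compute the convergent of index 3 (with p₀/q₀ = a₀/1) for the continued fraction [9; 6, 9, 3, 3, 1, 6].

Using pₖ = aₖpₖ₋₁ + pₖ₋₂, qₖ = aₖqₖ₋₁ + qₖ₋₂ (with p₋₁=1, p₋₂=0, q₋₁=0, q₋₂=1):
  k=0: a=9, p=9, q=1
  k=1: a=6, p=55, q=6
  k=2: a=9, p=504, q=55
  k=3: a=3, p=1567, q=171

1567/171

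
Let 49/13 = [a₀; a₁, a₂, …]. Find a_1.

49 = 3·13 + 10   →  a_0 = 3
13 = 1·10 + 3   →  a_1 = 1

1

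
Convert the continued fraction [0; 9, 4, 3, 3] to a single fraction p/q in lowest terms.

43/397

Fold from the inside: start with 3/1.
  3 + 1/3 = 10/3
  4 + 3/10 = 43/10
  9 + 10/43 = 397/43
  0 + 43/397 = 43/397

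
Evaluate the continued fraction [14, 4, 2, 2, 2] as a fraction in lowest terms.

754/53

Fold from the inside: start with 2/1.
  2 + 1/2 = 5/2
  2 + 2/5 = 12/5
  4 + 5/12 = 53/12
  14 + 12/53 = 754/53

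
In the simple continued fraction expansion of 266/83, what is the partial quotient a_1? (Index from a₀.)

4

266 = 3·83 + 17   →  a_0 = 3
83 = 4·17 + 15   →  a_1 = 4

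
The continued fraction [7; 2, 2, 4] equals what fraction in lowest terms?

163/22

Using pₖ = aₖpₖ₋₁ + pₖ₋₂ and qₖ = aₖqₖ₋₁ + qₖ₋₂:
  k=0: a=7, p=7, q=1
  k=1: a=2, p=15, q=2
  k=2: a=2, p=37, q=5
  k=3: a=4, p=163, q=22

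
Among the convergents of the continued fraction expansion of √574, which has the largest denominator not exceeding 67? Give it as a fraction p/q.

√574 = [23; 1, 22, 1, 46, …] (period length 4).
Convergents:
  p_0/q_0 = 23/1
  p_1/q_1 = 24/1
  p_2/q_2 = 551/23
  p_3/q_3 = 575/24
  p_4/q_4 = 27001/1127
q_3 = 24 ≤ 67 < 1127 = q_4, so the answer is 575/24.

575/24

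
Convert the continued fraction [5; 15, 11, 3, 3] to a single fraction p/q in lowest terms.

Fold from the inside: start with 3/1.
  3 + 1/3 = 10/3
  11 + 3/10 = 113/10
  15 + 10/113 = 1705/113
  5 + 113/1705 = 8638/1705

8638/1705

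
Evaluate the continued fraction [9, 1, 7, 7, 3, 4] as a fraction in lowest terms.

7635/773

Using pₖ = aₖpₖ₋₁ + pₖ₋₂ and qₖ = aₖqₖ₋₁ + qₖ₋₂:
  k=0: a=9, p=9, q=1
  k=1: a=1, p=10, q=1
  k=2: a=7, p=79, q=8
  k=3: a=7, p=563, q=57
  k=4: a=3, p=1768, q=179
  k=5: a=4, p=7635, q=773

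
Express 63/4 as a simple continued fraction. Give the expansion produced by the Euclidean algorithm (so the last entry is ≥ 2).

[15; 1, 3]

63 = 15×4 + 3
4 = 1×3 + 1
3 = 3×1 + 0  (stop)
So 63/4 = [15; 1, 3].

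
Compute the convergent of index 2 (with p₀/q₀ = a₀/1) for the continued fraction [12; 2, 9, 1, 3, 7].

Using pₖ = aₖpₖ₋₁ + pₖ₋₂, qₖ = aₖqₖ₋₁ + qₖ₋₂ (with p₋₁=1, p₋₂=0, q₋₁=0, q₋₂=1):
  k=0: a=12, p=12, q=1
  k=1: a=2, p=25, q=2
  k=2: a=9, p=237, q=19

237/19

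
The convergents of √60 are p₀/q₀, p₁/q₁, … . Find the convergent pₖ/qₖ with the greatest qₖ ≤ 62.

√60 = [7; 1, 2, 1, 14, …] (period length 4).
Convergents:
  p_0/q_0 = 7/1
  p_1/q_1 = 8/1
  p_2/q_2 = 23/3
  p_3/q_3 = 31/4
  p_4/q_4 = 457/59
  p_5/q_5 = 488/63
q_4 = 59 ≤ 62 < 63 = q_5, so the answer is 457/59.

457/59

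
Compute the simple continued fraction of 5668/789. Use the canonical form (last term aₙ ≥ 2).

[7; 5, 2, 3, 1, 3, 4]

5668 = 7·789 + 145
789 = 5·145 + 64
145 = 2·64 + 17
64 = 3·17 + 13
17 = 1·13 + 4
13 = 3·4 + 1
4 = 4·1 + 0  (stop)
So 5668/789 = [7; 5, 2, 3, 1, 3, 4].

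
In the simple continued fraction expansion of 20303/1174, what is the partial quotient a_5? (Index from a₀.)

2

20303 = 17·1174 + 345   →  a_0 = 17
1174 = 3·345 + 139   →  a_1 = 3
345 = 2·139 + 67   →  a_2 = 2
139 = 2·67 + 5   →  a_3 = 2
67 = 13·5 + 2   →  a_4 = 13
5 = 2·2 + 1   →  a_5 = 2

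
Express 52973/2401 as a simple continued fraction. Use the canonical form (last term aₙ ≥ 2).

52973 = 22·2401 + 151
2401 = 15·151 + 136
151 = 1·136 + 15
136 = 9·15 + 1
15 = 15·1 + 0  (stop)
So 52973/2401 = [22; 15, 1, 9, 15].

[22; 15, 1, 9, 15]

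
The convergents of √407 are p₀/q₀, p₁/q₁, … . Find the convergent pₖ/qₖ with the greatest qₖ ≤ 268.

2663/132

√407 = [20; 5, 1, 2, 1, 5, 40, …] (period length 6).
Convergents:
  p_0/q_0 = 20/1
  p_1/q_1 = 101/5
  p_2/q_2 = 121/6
  p_3/q_3 = 343/17
  p_4/q_4 = 464/23
  p_5/q_5 = 2663/132
  p_6/q_6 = 106984/5303
q_5 = 132 ≤ 268 < 5303 = q_6, so the answer is 2663/132.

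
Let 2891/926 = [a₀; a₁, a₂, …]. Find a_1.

8

2891 = 3·926 + 113   →  a_0 = 3
926 = 8·113 + 22   →  a_1 = 8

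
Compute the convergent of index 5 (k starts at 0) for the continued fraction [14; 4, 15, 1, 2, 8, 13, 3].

22694/1593

Using pₖ = aₖpₖ₋₁ + pₖ₋₂, qₖ = aₖqₖ₋₁ + qₖ₋₂ (with p₋₁=1, p₋₂=0, q₋₁=0, q₋₂=1):
  k=0: a=14, p=14, q=1
  k=1: a=4, p=57, q=4
  k=2: a=15, p=869, q=61
  k=3: a=1, p=926, q=65
  k=4: a=2, p=2721, q=191
  k=5: a=8, p=22694, q=1593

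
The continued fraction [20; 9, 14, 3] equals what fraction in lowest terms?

Using pₖ = aₖpₖ₋₁ + pₖ₋₂ and qₖ = aₖqₖ₋₁ + qₖ₋₂:
  k=0: a=20, p=20, q=1
  k=1: a=9, p=181, q=9
  k=2: a=14, p=2554, q=127
  k=3: a=3, p=7843, q=390

7843/390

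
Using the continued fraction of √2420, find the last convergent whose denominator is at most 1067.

30254/615

√2420 = [49; 5, 5, 1, 18, 1, 5, 5, 98, …] (period length 8).
Convergents:
  p_0/q_0 = 49/1
  p_1/q_1 = 246/5
  p_2/q_2 = 1279/26
  p_3/q_3 = 1525/31
  p_4/q_4 = 28729/584
  p_5/q_5 = 30254/615
  p_6/q_6 = 179999/3659
q_5 = 615 ≤ 1067 < 3659 = q_6, so the answer is 30254/615.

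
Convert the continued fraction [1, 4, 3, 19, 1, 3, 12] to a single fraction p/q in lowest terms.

Using pₖ = aₖpₖ₋₁ + pₖ₋₂ and qₖ = aₖqₖ₋₁ + qₖ₋₂:
  k=0: a=1, p=1, q=1
  k=1: a=4, p=5, q=4
  k=2: a=3, p=16, q=13
  k=3: a=19, p=309, q=251
  k=4: a=1, p=325, q=264
  k=5: a=3, p=1284, q=1043
  k=6: a=12, p=15733, q=12780

15733/12780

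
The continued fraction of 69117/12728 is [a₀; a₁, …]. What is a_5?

4

69117 = 5·12728 + 5477   →  a_0 = 5
12728 = 2·5477 + 1774   →  a_1 = 2
5477 = 3·1774 + 155   →  a_2 = 3
1774 = 11·155 + 69   →  a_3 = 11
155 = 2·69 + 17   →  a_4 = 2
69 = 4·17 + 1   →  a_5 = 4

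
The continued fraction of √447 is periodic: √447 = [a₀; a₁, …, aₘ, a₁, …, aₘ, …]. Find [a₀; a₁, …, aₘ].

[21; 7, 42]

a₀ = ⌊√447⌋ = 21.
With m₀=0, d₀=1 and mₖ₊₁ = dₖaₖ − mₖ, dₖ₊₁ = (n − mₖ₊₁²)/dₖ, aₖ₊₁ = ⌊(a₀+mₖ₊₁)/dₖ₊₁⌋:
  k=1: m=21, d=6, a=7
  k=2: m=21, d=1, a=42
d=1 and a=2a₀=42 at k=2, so the next step gives (m, d) = (21, 6) again — its k=1 value — and the period has length 2.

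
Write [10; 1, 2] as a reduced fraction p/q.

Fold from the inside: start with 2/1.
  1 + 1/2 = 3/2
  10 + 2/3 = 32/3

32/3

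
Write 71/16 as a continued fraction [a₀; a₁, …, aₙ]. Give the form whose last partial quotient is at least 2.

71 = 4·16 + 7
16 = 2·7 + 2
7 = 3·2 + 1
2 = 2·1 + 0  (stop)
So 71/16 = [4; 2, 3, 2].

[4; 2, 3, 2]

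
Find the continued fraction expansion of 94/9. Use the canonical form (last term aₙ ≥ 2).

[10; 2, 4]

94 = 10*9 + 4
9 = 2*4 + 1
4 = 4*1 + 0  (stop)
So 94/9 = [10; 2, 4].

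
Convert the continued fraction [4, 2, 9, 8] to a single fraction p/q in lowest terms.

Using pₖ = aₖpₖ₋₁ + pₖ₋₂ and qₖ = aₖqₖ₋₁ + qₖ₋₂:
  k=0: a=4, p=4, q=1
  k=1: a=2, p=9, q=2
  k=2: a=9, p=85, q=19
  k=3: a=8, p=689, q=154

689/154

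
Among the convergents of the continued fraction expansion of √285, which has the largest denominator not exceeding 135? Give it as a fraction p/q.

√285 = [16; 1, 7, 2, 7, 1, 32, …] (period length 6).
Convergents:
  p_0/q_0 = 16/1
  p_1/q_1 = 17/1
  p_2/q_2 = 135/8
  p_3/q_3 = 287/17
  p_4/q_4 = 2144/127
  p_5/q_5 = 2431/144
q_4 = 127 ≤ 135 < 144 = q_5, so the answer is 2144/127.

2144/127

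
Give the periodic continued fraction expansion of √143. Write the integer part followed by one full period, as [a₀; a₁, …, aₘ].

[11; 1, 22]

a₀ = ⌊√143⌋ = 11.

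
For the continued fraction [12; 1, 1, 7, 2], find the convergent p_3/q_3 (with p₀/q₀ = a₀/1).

Using pₖ = aₖpₖ₋₁ + pₖ₋₂, qₖ = aₖqₖ₋₁ + qₖ₋₂ (with p₋₁=1, p₋₂=0, q₋₁=0, q₋₂=1):
  k=0: a=12, p=12, q=1
  k=1: a=1, p=13, q=1
  k=2: a=1, p=25, q=2
  k=3: a=7, p=188, q=15

188/15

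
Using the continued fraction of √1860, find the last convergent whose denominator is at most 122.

√1860 = [43; 7, 1, 4, 1, 7, 86, …] (period length 6).
Convergents:
  p_0/q_0 = 43/1
  p_1/q_1 = 302/7
  p_2/q_2 = 345/8
  p_3/q_3 = 1682/39
  p_4/q_4 = 2027/47
  p_5/q_5 = 15871/368
q_4 = 47 ≤ 122 < 368 = q_5, so the answer is 2027/47.

2027/47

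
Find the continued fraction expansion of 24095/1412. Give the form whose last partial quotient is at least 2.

[17; 15, 1, 1, 14, 1, 2]

24095 = 17·1412 + 91
1412 = 15·91 + 47
91 = 1·47 + 44
47 = 1·44 + 3
44 = 14·3 + 2
3 = 1·2 + 1
2 = 2·1 + 0  (stop)
So 24095/1412 = [17; 15, 1, 1, 14, 1, 2].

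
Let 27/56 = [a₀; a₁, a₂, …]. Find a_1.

2

27 = 0·56 + 27   →  a_0 = 0
56 = 2·27 + 2   →  a_1 = 2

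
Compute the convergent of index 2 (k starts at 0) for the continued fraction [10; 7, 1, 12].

Using pₖ = aₖpₖ₋₁ + pₖ₋₂, qₖ = aₖqₖ₋₁ + qₖ₋₂ (with p₋₁=1, p₋₂=0, q₋₁=0, q₋₂=1):
  k=0: a=10, p=10, q=1
  k=1: a=7, p=71, q=7
  k=2: a=1, p=81, q=8

81/8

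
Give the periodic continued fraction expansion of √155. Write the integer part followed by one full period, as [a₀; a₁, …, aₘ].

[12; 2, 4, 2, 24]

a₀ = ⌊√155⌋ = 12.
With m₀=0, d₀=1 and mₖ₊₁ = dₖaₖ − mₖ, dₖ₊₁ = (n − mₖ₊₁²)/dₖ, aₖ₊₁ = ⌊(a₀+mₖ₊₁)/dₖ₊₁⌋:
  k=1: m=12, d=11, a=2
  k=2: m=10, d=5, a=4
  k=3: m=10, d=11, a=2
  k=4: m=12, d=1, a=24
d=1 and a=2a₀=24 at k=4, so the next step gives (m, d) = (12, 11) again — its k=1 value — and the period has length 4.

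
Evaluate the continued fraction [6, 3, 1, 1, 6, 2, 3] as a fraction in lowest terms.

2155/343

Fold from the inside: start with 3/1.
  2 + 1/3 = 7/3
  6 + 3/7 = 45/7
  1 + 7/45 = 52/45
  1 + 45/52 = 97/52
  3 + 52/97 = 343/97
  6 + 97/343 = 2155/343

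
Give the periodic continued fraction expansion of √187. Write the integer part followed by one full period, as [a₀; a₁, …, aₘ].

[13; 1, 2, 13, 2, 1, 26]

a₀ = ⌊√187⌋ = 13.
With m₀=0, d₀=1 and mₖ₊₁ = dₖaₖ − mₖ, dₖ₊₁ = (n − mₖ₊₁²)/dₖ, aₖ₊₁ = ⌊(a₀+mₖ₊₁)/dₖ₊₁⌋:
  k=1: m=13, d=18, a=1
  k=2: m=5, d=9, a=2
  k=3: m=13, d=2, a=13
  k=4: m=13, d=9, a=2
  k=5: m=5, d=18, a=1
  k=6: m=13, d=1, a=26
d=1 and a=2a₀=26 at k=6, so the next step gives (m, d) = (13, 18) again — its k=1 value — and the period has length 6.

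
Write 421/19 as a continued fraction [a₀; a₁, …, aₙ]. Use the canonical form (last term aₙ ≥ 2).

[22; 6, 3]

421 = 22·19 + 3
19 = 6·3 + 1
3 = 3·1 + 0  (stop)
So 421/19 = [22; 6, 3].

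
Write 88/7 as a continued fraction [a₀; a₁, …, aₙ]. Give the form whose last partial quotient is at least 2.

[12; 1, 1, 3]

88 = 12·7 + 4
7 = 1·4 + 3
4 = 1·3 + 1
3 = 3·1 + 0  (stop)
So 88/7 = [12; 1, 1, 3].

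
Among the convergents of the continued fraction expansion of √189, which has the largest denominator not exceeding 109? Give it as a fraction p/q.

√189 = [13; 1, 2, 1, 26, …] (period length 4).
Convergents:
  p_0/q_0 = 13/1
  p_1/q_1 = 14/1
  p_2/q_2 = 41/3
  p_3/q_3 = 55/4
  p_4/q_4 = 1471/107
  p_5/q_5 = 1526/111
q_4 = 107 ≤ 109 < 111 = q_5, so the answer is 1471/107.

1471/107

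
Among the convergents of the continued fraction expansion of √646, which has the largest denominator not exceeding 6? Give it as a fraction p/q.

127/5

√646 = [25; 2, 2, 2, 50, …] (period length 4).
Convergents:
  p_0/q_0 = 25/1
  p_1/q_1 = 51/2
  p_2/q_2 = 127/5
  p_3/q_3 = 305/12
q_2 = 5 ≤ 6 < 12 = q_3, so the answer is 127/5.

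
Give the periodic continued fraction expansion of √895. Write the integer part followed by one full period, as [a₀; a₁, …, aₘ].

[29; 1, 10, 1, 58]

a₀ = ⌊√895⌋ = 29.
With m₀=0, d₀=1 and mₖ₊₁ = dₖaₖ − mₖ, dₖ₊₁ = (n − mₖ₊₁²)/dₖ, aₖ₊₁ = ⌊(a₀+mₖ₊₁)/dₖ₊₁⌋:
  k=1: m=29, d=54, a=1
  k=2: m=25, d=5, a=10
  k=3: m=25, d=54, a=1
  k=4: m=29, d=1, a=58
d=1 and a=2a₀=58 at k=4, so the next step gives (m, d) = (29, 54) again — its k=1 value — and the period has length 4.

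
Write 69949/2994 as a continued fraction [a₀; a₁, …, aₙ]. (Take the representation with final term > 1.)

[23; 2, 1, 3, 14, 19]

69949 = 23×2994 + 1087
2994 = 2×1087 + 820
1087 = 1×820 + 267
820 = 3×267 + 19
267 = 14×19 + 1
19 = 19×1 + 0  (stop)
So 69949/2994 = [23; 2, 1, 3, 14, 19].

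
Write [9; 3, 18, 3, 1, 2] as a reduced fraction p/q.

5727/614

Using pₖ = aₖpₖ₋₁ + pₖ₋₂ and qₖ = aₖqₖ₋₁ + qₖ₋₂:
  k=0: a=9, p=9, q=1
  k=1: a=3, p=28, q=3
  k=2: a=18, p=513, q=55
  k=3: a=3, p=1567, q=168
  k=4: a=1, p=2080, q=223
  k=5: a=2, p=5727, q=614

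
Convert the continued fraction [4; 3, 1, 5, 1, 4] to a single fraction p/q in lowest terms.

558/131

Using pₖ = aₖpₖ₋₁ + pₖ₋₂ and qₖ = aₖqₖ₋₁ + qₖ₋₂:
  k=0: a=4, p=4, q=1
  k=1: a=3, p=13, q=3
  k=2: a=1, p=17, q=4
  k=3: a=5, p=98, q=23
  k=4: a=1, p=115, q=27
  k=5: a=4, p=558, q=131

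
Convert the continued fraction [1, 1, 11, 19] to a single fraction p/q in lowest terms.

439/229

Using pₖ = aₖpₖ₋₁ + pₖ₋₂ and qₖ = aₖqₖ₋₁ + qₖ₋₂:
  k=0: a=1, p=1, q=1
  k=1: a=1, p=2, q=1
  k=2: a=11, p=23, q=12
  k=3: a=19, p=439, q=229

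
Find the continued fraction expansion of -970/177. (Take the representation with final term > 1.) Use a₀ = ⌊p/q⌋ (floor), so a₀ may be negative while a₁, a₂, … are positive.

-970 = -6*177 + 92
177 = 1*92 + 85
92 = 1*85 + 7
85 = 12*7 + 1
7 = 7*1 + 0  (stop)
So -970/177 = [-6; 1, 1, 12, 7].

[-6; 1, 1, 12, 7]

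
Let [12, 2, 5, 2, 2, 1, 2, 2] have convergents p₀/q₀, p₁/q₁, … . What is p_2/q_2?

137/11

Using pₖ = aₖpₖ₋₁ + pₖ₋₂, qₖ = aₖqₖ₋₁ + qₖ₋₂ (with p₋₁=1, p₋₂=0, q₋₁=0, q₋₂=1):
  k=0: a=12, p=12, q=1
  k=1: a=2, p=25, q=2
  k=2: a=5, p=137, q=11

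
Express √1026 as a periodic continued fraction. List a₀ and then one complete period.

a₀ = ⌊√1026⌋ = 32.

[32; 32, 64]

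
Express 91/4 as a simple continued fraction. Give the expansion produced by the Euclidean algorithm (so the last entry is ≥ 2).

91 = 22·4 + 3
4 = 1·3 + 1
3 = 3·1 + 0  (stop)
So 91/4 = [22; 1, 3].

[22; 1, 3]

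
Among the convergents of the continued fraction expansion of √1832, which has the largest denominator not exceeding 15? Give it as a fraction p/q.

√1832 = [42; 1, 4, 21, 4, 1, 84, …] (period length 6).
Convergents:
  p_0/q_0 = 42/1
  p_1/q_1 = 43/1
  p_2/q_2 = 214/5
  p_3/q_3 = 4537/106
q_2 = 5 ≤ 15 < 106 = q_3, so the answer is 214/5.

214/5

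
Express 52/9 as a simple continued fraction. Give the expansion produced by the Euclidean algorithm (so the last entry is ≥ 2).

52 = 5·9 + 7
9 = 1·7 + 2
7 = 3·2 + 1
2 = 2·1 + 0  (stop)
So 52/9 = [5; 1, 3, 2].

[5; 1, 3, 2]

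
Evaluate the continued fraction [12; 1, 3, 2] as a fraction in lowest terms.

115/9

Fold from the inside: start with 2/1.
  3 + 1/2 = 7/2
  1 + 2/7 = 9/7
  12 + 7/9 = 115/9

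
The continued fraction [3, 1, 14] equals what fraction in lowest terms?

59/15

Using pₖ = aₖpₖ₋₁ + pₖ₋₂ and qₖ = aₖqₖ₋₁ + qₖ₋₂:
  k=0: a=3, p=3, q=1
  k=1: a=1, p=4, q=1
  k=2: a=14, p=59, q=15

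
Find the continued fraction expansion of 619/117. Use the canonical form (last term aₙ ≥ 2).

619 = 5·117 + 34
117 = 3·34 + 15
34 = 2·15 + 4
15 = 3·4 + 3
4 = 1·3 + 1
3 = 3·1 + 0  (stop)
So 619/117 = [5; 3, 2, 3, 1, 3].

[5; 3, 2, 3, 1, 3]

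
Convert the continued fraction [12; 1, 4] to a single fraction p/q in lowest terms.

64/5

Using pₖ = aₖpₖ₋₁ + pₖ₋₂ and qₖ = aₖqₖ₋₁ + qₖ₋₂:
  k=0: a=12, p=12, q=1
  k=1: a=1, p=13, q=1
  k=2: a=4, p=64, q=5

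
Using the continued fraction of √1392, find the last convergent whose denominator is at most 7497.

√1392 = [37; 3, 4, 3, 74, …] (period length 4).
Convergents:
  p_0/q_0 = 37/1
  p_1/q_1 = 112/3
  p_2/q_2 = 485/13
  p_3/q_3 = 1567/42
  p_4/q_4 = 116443/3121
  p_5/q_5 = 350896/9405
q_4 = 3121 ≤ 7497 < 9405 = q_5, so the answer is 116443/3121.

116443/3121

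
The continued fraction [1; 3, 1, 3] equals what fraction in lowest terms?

19/15

Fold from the inside: start with 3/1.
  1 + 1/3 = 4/3
  3 + 3/4 = 15/4
  1 + 4/15 = 19/15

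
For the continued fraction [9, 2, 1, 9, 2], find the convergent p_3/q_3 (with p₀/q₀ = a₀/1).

271/29

Using pₖ = aₖpₖ₋₁ + pₖ₋₂, qₖ = aₖqₖ₋₁ + qₖ₋₂ (with p₋₁=1, p₋₂=0, q₋₁=0, q₋₂=1):
  k=0: a=9, p=9, q=1
  k=1: a=2, p=19, q=2
  k=2: a=1, p=28, q=3
  k=3: a=9, p=271, q=29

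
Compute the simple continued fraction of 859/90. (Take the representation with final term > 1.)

859 = 9·90 + 49
90 = 1·49 + 41
49 = 1·41 + 8
41 = 5·8 + 1
8 = 8·1 + 0  (stop)
So 859/90 = [9; 1, 1, 5, 8].

[9; 1, 1, 5, 8]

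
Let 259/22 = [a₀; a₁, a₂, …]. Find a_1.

259 = 11·22 + 17   →  a_0 = 11
22 = 1·17 + 5   →  a_1 = 1

1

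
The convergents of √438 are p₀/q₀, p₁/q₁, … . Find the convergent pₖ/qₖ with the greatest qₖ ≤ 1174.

√438 = [20; 1, 12, 1, 40, …] (period length 4).
Convergents:
  p_0/q_0 = 20/1
  p_1/q_1 = 21/1
  p_2/q_2 = 272/13
  p_3/q_3 = 293/14
  p_4/q_4 = 11992/573
  p_5/q_5 = 12285/587
  p_6/q_6 = 159412/7617
q_5 = 587 ≤ 1174 < 7617 = q_6, so the answer is 12285/587.

12285/587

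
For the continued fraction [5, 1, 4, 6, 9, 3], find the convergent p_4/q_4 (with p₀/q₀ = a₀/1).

Using pₖ = aₖpₖ₋₁ + pₖ₋₂, qₖ = aₖqₖ₋₁ + qₖ₋₂ (with p₋₁=1, p₋₂=0, q₋₁=0, q₋₂=1):
  k=0: a=5, p=5, q=1
  k=1: a=1, p=6, q=1
  k=2: a=4, p=29, q=5
  k=3: a=6, p=180, q=31
  k=4: a=9, p=1649, q=284

1649/284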